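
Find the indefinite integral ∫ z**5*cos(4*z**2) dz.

Let u = z², du = 2z dz; rewrite as (1/2)∫ u^2·cos(4u) du.
Now integrate by parts 2 times.

z**4*sin(4*z**2)/8 + z**2*cos(4*z**2)/16 - sin(4*z**2)/64 + C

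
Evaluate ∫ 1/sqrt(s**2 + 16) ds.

log(s + sqrt(s**2 + 16)) + C

Substitute s = 4·tan(θ), so ds = 4·sec(θ)^2 dθ and the radical becomes sqrt(s**2 + 16) = 4·sec(θ) by the Pythagorean identity.
Integrate the resulting trig expression in θ, then back-substitute tan(θ) = s/4, sec(θ) = sqrt(s**2 + 16)/4 (absorbing any constant into C).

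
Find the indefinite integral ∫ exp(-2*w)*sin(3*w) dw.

Let I denote the integral. Integrate by parts with u = sin(3*w), dv = exp(-2*w) dw, so v = -exp(-2*w)/2: I = -exp(-2*w)*sin(3*w)/2 + (3/2)·∫ exp(-2*w)*cos(3*w) dw.
Apply parts again with u = cos(3*w), dv = exp(-2*w) dw: ∫ exp(-2*w)*cos(3*w) dw = -exp(-2*w)*cos(3*w)/2 − (3/2)·I. Substituting back brings back I: I = -exp(-2*w)*sin(3*w)/2 - 3*exp(-2*w)*cos(3*w)/4 − (9/4)·I.
Solving for I: (1 + 9/4)·I equals the remaining terms, so I = (4/13)·(-exp(-2*w)*sin(3*w)/2 - 3*exp(-2*w)*cos(3*w)/4).

-2*exp(-2*w)*sin(3*w)/13 - 3*exp(-2*w)*cos(3*w)/13 + C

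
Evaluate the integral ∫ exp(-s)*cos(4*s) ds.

4*exp(-s)*sin(4*s)/17 - exp(-s)*cos(4*s)/17 + C

Let I denote the integral. Integrate by parts with u = cos(4*s), dv = exp(-s) ds, so v = -exp(-s): I = -exp(-s)*cos(4*s) − 4·∫ exp(-s)*sin(4*s) ds.
Apply parts again with u = sin(4*s), dv = exp(-s) ds: ∫ exp(-s)*sin(4*s) ds = -exp(-s)*sin(4*s) + 4·I. Substituting back brings back I: I = 4*exp(-s)*sin(4*s) - exp(-s)*cos(4*s) − 16·I.
Solving for I: (1 + 16)·I equals the remaining terms, so I = (1/17)·(4*exp(-s)*sin(4*s) - exp(-s)*cos(4*s)).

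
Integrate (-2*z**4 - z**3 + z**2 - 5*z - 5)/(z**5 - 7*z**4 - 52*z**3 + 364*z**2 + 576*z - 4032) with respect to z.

Factor the denominator: (z - 7)*(z - 6)*(z - 4)*(z + 4)*(z + 6).
Partial-fraction decomposition: -463/(624*(z + 6)) + 417/(1760*(z + 4)) - 39/(32*(z - 4)) + 2807/(240*(z - 6)) - 1712/(143*(z - 7)).
Integrate each term: A/(z−a) contributes A·log|z−a|.

-1712*log(z - 7)/143 + 2807*log(z - 6)/240 - 39*log(z - 4)/32 + 417*log(z + 4)/1760 - 463*log(z + 6)/624 + C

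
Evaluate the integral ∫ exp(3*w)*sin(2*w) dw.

3*exp(3*w)*sin(2*w)/13 - 2*exp(3*w)*cos(2*w)/13 + C

Let I denote the integral. Integrate by parts with u = sin(2*w), dv = exp(3*w) dw, so v = exp(3*w)/3: I = exp(3*w)*sin(2*w)/3 − (2/3)·∫ exp(3*w)*cos(2*w) dw.
Apply parts again with u = cos(2*w), dv = exp(3*w) dw: ∫ exp(3*w)*cos(2*w) dw = exp(3*w)*cos(2*w)/3 + (2/3)·I. Substituting back brings back I: I = exp(3*w)*sin(2*w)/3 - 2*exp(3*w)*cos(2*w)/9 − (4/9)·I.
Solving for I: (1 + 4/9)·I equals the remaining terms, so I = (9/13)·(exp(3*w)*sin(2*w)/3 - 2*exp(3*w)*cos(2*w)/9).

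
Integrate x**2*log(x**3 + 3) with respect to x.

x**3*log(x**3 + 3)/3 - x**3/3 + log(x**3 + 3) + C

Let u = x**3 + 3, so du = (3*x**2) dx.
The integral becomes (1/3)·∫ log(u) du; integrate by parts with u′=log(u), dv′=du.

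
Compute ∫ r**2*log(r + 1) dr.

r**3*log(r + 1)/3 - r**3/9 + r**2/6 - r/3 + log(r + 1)/3 + C

Use integration by parts with u = log(r + 1), dv = r**2 dr.
Then du = 1/(r + 1) dr and v = r**3/3.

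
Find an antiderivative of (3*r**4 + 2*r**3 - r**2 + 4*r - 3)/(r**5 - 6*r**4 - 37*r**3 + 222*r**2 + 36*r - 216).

Factor the denominator: (r - 6)**2*(r - 1)*(r + 1)*(r + 6).
Partial-fraction decomposition: 377/(560*(r + 6)) + 1/(70*(r + 1)) + 1/(70*(r - 1)) + 1287/(560*(r - 6)) + 41/(4*(r - 6)**2).
Integrate each term; A/(r−a) gives A·log|r−a|; A/(r−a)² gives −A/(r−a).

1287*log(r - 6)/560 + 377*log(r + 6)/560 + log(r**2 - 1)/70 - 41/(4*r - 24) + C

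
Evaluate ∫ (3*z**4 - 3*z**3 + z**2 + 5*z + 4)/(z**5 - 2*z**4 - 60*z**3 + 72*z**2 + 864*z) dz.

Factor the denominator: z*(z - 6)**2*(z + 4)*(z + 6).
Partial-fraction decomposition: 2273/(864*(z + 6)) - 6/(5*(z + 4)) + 751/(480*(z - 6)) + 331/(72*(z - 6)**2) + 1/(216*z).
Integrate each term; A/(z−a) gives A·log|z−a|; A/(z−a)² gives −A/(z−a).

log(z)/216 + 751*log(z - 6)/480 - 6*log(z + 4)/5 + 2273*log(z + 6)/864 - 331/(72*z - 432) + C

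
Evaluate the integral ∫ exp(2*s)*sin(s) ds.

2*exp(2*s)*sin(s)/5 - exp(2*s)*cos(s)/5 + C

Let I denote the integral. Integrate by parts with u = sin(s), dv = exp(2*s) ds, so v = exp(2*s)/2: I = exp(2*s)*sin(s)/2 − (1/2)·∫ exp(2*s)*cos(s) ds.
Apply parts again with u = cos(s), dv = exp(2*s) ds: ∫ exp(2*s)*cos(s) ds = exp(2*s)*cos(s)/2 + (1/2)·I. Substituting back brings back I: I = exp(2*s)*sin(s)/2 - exp(2*s)*cos(s)/4 − (1/4)·I.
Solving for I: (1 + 1/4)·I equals the remaining terms, so I = (4/5)·(exp(2*s)*sin(s)/2 - exp(2*s)*cos(s)/4).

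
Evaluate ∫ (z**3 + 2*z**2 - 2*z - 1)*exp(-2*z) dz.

Use integration by parts with u = z**3 + 2*z**2 - 2*z - 1, dv = exp(-2*z) dz, so v = -exp(-2*z)/2.
Apply parts 3 times (tabular method): alternate signs, differentiate u down to 0, integrate dv up.

(-4*z**3 - 14*z**2 - 6*z + 1)*exp(-2*z)/8 + C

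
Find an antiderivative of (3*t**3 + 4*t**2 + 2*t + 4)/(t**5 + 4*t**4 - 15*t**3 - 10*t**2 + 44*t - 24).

Factor the denominator: (t - 2)*(t - 1)**2*(t + 2)*(t + 6).
Partial-fraction decomposition: -16/(49*(t + 6)) + 1/(18*(t + 2)) - 542/(441*(t - 1)) - 13/(21*(t - 1)**2) + 3/(2*(t - 2)).
Integrate each term; A/(t−a) gives A·log|t−a|; A/(t−a)² gives −A/(t−a).

3*log(t - 2)/2 - 542*log(t - 1)/441 + log(t + 2)/18 - 16*log(t + 6)/49 + 13/(21*t - 21) + C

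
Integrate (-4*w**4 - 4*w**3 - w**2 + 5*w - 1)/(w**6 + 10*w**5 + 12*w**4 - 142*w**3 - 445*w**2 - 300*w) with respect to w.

Factor the denominator: w*(w - 4)*(w + 1)*(w + 3)*(w + 5)**2.
Partial-fraction decomposition: -83041/(64800*(w + 5)) - 2051/(360*(w + 5)**2) + 241/(168*(w + 3)) - 7/(160*(w + 1)) - 1277/(11340*(w - 4)) + 1/(300*w).
Integrate each term; A/(w−a) gives A·log|w−a|; A/(w−a)² gives −A/(w−a).

log(w)/300 - 1277*log(w - 4)/11340 - 7*log(w + 1)/160 + 241*log(w + 3)/168 - 83041*log(w + 5)/64800 + 2051/(360*w + 1800) + C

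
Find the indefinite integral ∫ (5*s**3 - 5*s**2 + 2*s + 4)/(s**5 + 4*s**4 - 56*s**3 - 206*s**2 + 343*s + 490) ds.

31*log(s - 7)/140 - 4*log(s - 2)/135 - log(s + 1)/72 + 9*log(s + 5)/8 - 985*log(s + 7)/756 + C

Factor the denominator: (s - 7)*(s - 2)*(s + 1)*(s + 5)*(s + 7).
Partial-fraction decomposition: -985/(756*(s + 7)) + 9/(8*(s + 5)) - 1/(72*(s + 1)) - 4/(135*(s - 2)) + 31/(140*(s - 7)).
Integrate each term: A/(s−a) contributes A·log|s−a|.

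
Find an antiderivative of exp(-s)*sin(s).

Let I denote the integral. Integrate by parts with u = sin(s), dv = exp(-s) ds, so v = -exp(-s): I = -exp(-s)*sin(s) + ∫ exp(-s)*cos(s) ds.
Apply parts again with u = cos(s), dv = exp(-s) ds: ∫ exp(-s)*cos(s) ds = -exp(-s)*cos(s) − I. Substituting back brings back I: I = -exp(-s)*sin(s) - exp(-s)*cos(s) − I.
Solving for I: (1 + 1)·I equals the remaining terms, so I = (1/2)·(-exp(-s)*sin(s) - exp(-s)*cos(s)).

-exp(-s)*sin(s)/2 - exp(-s)*cos(s)/2 + C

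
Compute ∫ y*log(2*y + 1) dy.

y**2*log(2*y + 1)/2 - y**2/4 + y/4 - log(2*y + 1)/8 + C

Use integration by parts with u = log(2*y + 1), dv = y dy.
Then du = 2/(2*y + 1) dy and v = y**2/2.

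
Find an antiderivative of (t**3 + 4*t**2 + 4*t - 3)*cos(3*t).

Use integration by parts with u = t**3 + 4*t**2 + 4*t - 3, dv = cos(3*t) dt, so v = sin(3*t)/3.
Apply parts 3 times (tabular method): alternate signs, differentiate u down to 0, integrate dv up.

t**3*sin(3*t)/3 + 4*t**2*sin(3*t)/3 + t**2*cos(3*t)/3 + 10*t*sin(3*t)/9 + 8*t*cos(3*t)/9 - 35*sin(3*t)/27 + 10*cos(3*t)/27 + C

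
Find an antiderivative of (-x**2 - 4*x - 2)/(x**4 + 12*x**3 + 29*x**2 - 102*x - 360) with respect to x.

-23*log(x - 3)/504 + log(x + 4)/7 - 7*log(x + 5)/8 + 7*log(x + 6)/9 + C

Factor the denominator: (x - 3)*(x + 4)*(x + 5)*(x + 6).
Partial-fraction decomposition: 7/(9*(x + 6)) - 7/(8*(x + 5)) + 1/(7*(x + 4)) - 23/(504*(x - 3)).
Integrate each term: A/(x−a) contributes A·log|x−a|.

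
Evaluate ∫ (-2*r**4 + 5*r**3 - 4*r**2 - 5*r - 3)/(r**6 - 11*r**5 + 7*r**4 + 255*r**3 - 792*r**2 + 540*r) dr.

Factor the denominator: r*(r - 6)**2*(r - 3)*(r - 1)*(r + 5).
Partial-fraction decomposition: 651/(9680*(r + 5)) + 3/(100*(r - 1)) - 3/(16*(r - 3)) + 10433/(108900*(r - 6)) - 563/(330*(r - 6)**2) - 1/(180*r).
Integrate each term; A/(r−a) gives A·log|r−a|; A/(r−a)² gives −A/(r−a).

-log(r)/180 + 10433*log(r - 6)/108900 - 3*log(r - 3)/16 + 3*log(r - 1)/100 + 651*log(r + 5)/9680 + 563/(330*r - 1980) + C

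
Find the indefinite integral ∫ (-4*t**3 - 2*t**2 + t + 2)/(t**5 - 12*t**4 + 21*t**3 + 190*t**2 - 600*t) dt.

-log(t)/300 - 232*log(t - 6)/15 + 10396*log(t - 5)/675 + 37*log(t + 4)/540 - 181/(15*t - 75) + C

Factor the denominator: t*(t - 6)*(t - 5)**2*(t + 4).
Partial-fraction decomposition: 37/(540*(t + 4)) + 10396/(675*(t - 5)) + 181/(15*(t - 5)**2) - 232/(15*(t - 6)) - 1/(300*t).
Integrate each term; A/(t−a) gives A·log|t−a|; A/(t−a)² gives −A/(t−a).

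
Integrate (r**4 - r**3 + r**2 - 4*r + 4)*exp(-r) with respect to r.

(-r**4 - 3*r**3 - 10*r**2 - 16*r - 20)*exp(-r) + C

Use integration by parts with u = r**4 - r**3 + r**2 - 4*r + 4, dv = exp(-r) dr, so v = -exp(-r).
Apply parts 4 times (tabular method): alternate signs, differentiate u down to 0, integrate dv up.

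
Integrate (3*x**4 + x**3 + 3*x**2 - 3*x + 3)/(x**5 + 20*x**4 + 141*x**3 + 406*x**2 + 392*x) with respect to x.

3*log(x)/392 - 61*log(x + 2)/100 + 767*log(x + 4)/72 - 77731*log(x + 7)/11025 + 7031/(105*x + 735) + C

Factor the denominator: x*(x + 2)*(x + 4)*(x + 7)**2.
Partial-fraction decomposition: -77731/(11025*(x + 7)) - 7031/(105*(x + 7)**2) + 767/(72*(x + 4)) - 61/(100*(x + 2)) + 3/(392*x).
Integrate each term; A/(x−a) gives A·log|x−a|; A/(x−a)² gives −A/(x−a).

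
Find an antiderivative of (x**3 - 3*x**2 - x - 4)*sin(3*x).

-x**3*cos(3*x)/3 + x**2*sin(3*x)/3 + x**2*cos(3*x) - 2*x*sin(3*x)/3 + 5*x*cos(3*x)/9 - 5*sin(3*x)/27 + 10*cos(3*x)/9 + C

Use integration by parts with u = x**3 - 3*x**2 - x - 4, dv = sin(3*x) dx, so v = -cos(3*x)/3.
Apply parts 3 times (tabular method): alternate signs, differentiate u down to 0, integrate dv up.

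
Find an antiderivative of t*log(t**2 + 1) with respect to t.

t**2*log(t**2 + 1)/2 - t**2/2 + log(t**2 + 1)/2 + C

Let u = t**2 + 1, so du = (2*t) dt.
The integral becomes (1/2)·∫ log(u) du; integrate by parts with u′=log(u), dv′=du.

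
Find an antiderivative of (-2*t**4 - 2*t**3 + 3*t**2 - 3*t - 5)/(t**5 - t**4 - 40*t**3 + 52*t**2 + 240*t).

Factor the denominator: t*(t - 5)*(t - 4)*(t + 2)*(t + 6).
Partial-fraction decomposition: -2039/(2640*(t + 6)) + 1/(112*(t + 2)) + 203/(80*(t - 4)) - 289/(77*(t - 5)) - 1/(48*t).
Integrate each term: A/(t−a) contributes A·log|t−a|.

-log(t)/48 - 289*log(t - 5)/77 + 203*log(t - 4)/80 + log(t + 2)/112 - 2039*log(t + 6)/2640 + C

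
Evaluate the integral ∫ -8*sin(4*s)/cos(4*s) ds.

Let u = cos(4*s), so du = (-4*sin(4*s)) ds.
Rewriting, the integral becomes 2·∫ 1/u du = 2·log(u).
Substituting back, u = cos(4*s).

2*log(cos(4*s)) + C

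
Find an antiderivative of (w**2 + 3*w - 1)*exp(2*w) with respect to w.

(w**2 + 2*w - 2)*exp(2*w)/2 + C

Use integration by parts with u = w**2 + 3*w - 1, dv = exp(2*w) dw, so v = exp(2*w)/2.
Apply parts 2 times (tabular method): alternate signs, differentiate u down to 0, integrate dv up.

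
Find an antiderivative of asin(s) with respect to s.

s*asin(s) + sqrt(-s**2 + 1) + C

Use integration by parts with u = arcsin(s), dv = ds.
Then du = 1/sqrt(-s**2 + 1) ds.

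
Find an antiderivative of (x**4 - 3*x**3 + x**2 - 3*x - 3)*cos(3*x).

x**4*sin(3*x)/3 - x**3*sin(3*x) + 4*x**3*cos(3*x)/9 - x**2*sin(3*x)/9 - x**2*cos(3*x) - x*sin(3*x)/3 - 2*x*cos(3*x)/27 - 79*sin(3*x)/81 - cos(3*x)/9 + C

Use integration by parts with u = x**4 - 3*x**3 + x**2 - 3*x - 3, dv = cos(3*x) dx, so v = sin(3*x)/3.
Apply parts 4 times (tabular method): alternate signs, differentiate u down to 0, integrate dv up.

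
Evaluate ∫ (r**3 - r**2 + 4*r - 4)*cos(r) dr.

r**3*sin(r) - r**2*sin(r) + 3*r**2*cos(r) - 2*r*sin(r) - 2*r*cos(r) - 2*sin(r) - 2*cos(r) + C

Use integration by parts with u = r**3 - r**2 + 4*r - 4, dv = cos(r) dr, so v = sin(r).
Apply parts 3 times (tabular method): alternate signs, differentiate u down to 0, integrate dv up.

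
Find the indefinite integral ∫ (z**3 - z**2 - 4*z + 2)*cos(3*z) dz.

z**3*sin(3*z)/3 - z**2*sin(3*z)/3 + z**2*cos(3*z)/3 - 14*z*sin(3*z)/9 - 2*z*cos(3*z)/9 + 20*sin(3*z)/27 - 14*cos(3*z)/27 + C

Use integration by parts with u = z**3 - z**2 - 4*z + 2, dv = cos(3*z) dz, so v = sin(3*z)/3.
Apply parts 3 times (tabular method): alternate signs, differentiate u down to 0, integrate dv up.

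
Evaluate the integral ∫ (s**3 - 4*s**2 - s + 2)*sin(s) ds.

-s**3*cos(s) + 3*s**2*sin(s) + 4*s**2*cos(s) - 8*s*sin(s) + 7*s*cos(s) - 7*sin(s) - 10*cos(s) + C

Use integration by parts with u = s**3 - 4*s**2 - s + 2, dv = sin(s) ds, so v = -cos(s).
Apply parts 3 times (tabular method): alternate signs, differentiate u down to 0, integrate dv up.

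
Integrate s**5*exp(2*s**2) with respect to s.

Let u = s², du = 2s ds; rewrite as (1/2)∫ u^2·exp(2u) du.
Now integrate by parts 2 times.

(2*s**4 - 2*s**2 + 1)*exp(2*s**2)/8 + C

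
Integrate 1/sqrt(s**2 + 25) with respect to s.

Substitute s = 5·tan(θ), so ds = 5·sec(θ)^2 dθ and the radical becomes sqrt(s**2 + 25) = 5·sec(θ) by the Pythagorean identity.
Integrate the resulting trig expression in θ, then back-substitute tan(θ) = s/5, sec(θ) = sqrt(s**2 + 25)/5 (absorbing any constant into C).

log(s + sqrt(s**2 + 25)) + C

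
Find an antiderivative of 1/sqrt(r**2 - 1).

log(r + sqrt(r**2 - 1)) + C

Substitute r = sec(θ), so dr = sec(θ)*tan(θ) dθ and the radical becomes sqrt(r**2 - 1) = tan(θ) by the Pythagorean identity.
Integrate the resulting trig expression in θ, then back-substitute sec(θ) = r, tan(θ) = sqrt(r**2 - 1) (absorbing any constant into C).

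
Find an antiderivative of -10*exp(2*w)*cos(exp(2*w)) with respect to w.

-5*sin(exp(2*w)) + C

Let u = exp(2*w), so du = (2*exp(2*w)) dw.
Rewriting, the integral becomes -5·∫ cos(u) du = -5·sin(u).
Substituting back, u = exp(2*w).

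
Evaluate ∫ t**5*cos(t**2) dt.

Let u = t², du = 2t dt; rewrite as (1/2)∫ u^2·cos(1u) du.
Now integrate by parts 2 times.

t**4*sin(t**2)/2 + t**2*cos(t**2) - sin(t**2) + C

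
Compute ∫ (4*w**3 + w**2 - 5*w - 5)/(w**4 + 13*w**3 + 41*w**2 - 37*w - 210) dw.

Factor the denominator: (w - 2)*(w + 3)*(w + 5)*(w + 7).
Partial-fraction decomposition: 431/(24*(w + 7)) - 65/(4*(w + 5)) + 89/(40*(w + 3)) + 1/(15*(w - 2)).
Integrate each term: A/(w−a) contributes A·log|w−a|.

log(w - 2)/15 + 89*log(w + 3)/40 - 65*log(w + 5)/4 + 431*log(w + 7)/24 + C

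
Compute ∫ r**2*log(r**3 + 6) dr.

Let u = r**3 + 6, so du = (3*r**2) dr.
The integral becomes (1/3)·∫ log(u) du; integrate by parts with u′=log(u), dv′=du.

r**3*log(r**3 + 6)/3 - r**3/3 + 2*log(r**3 + 6) + C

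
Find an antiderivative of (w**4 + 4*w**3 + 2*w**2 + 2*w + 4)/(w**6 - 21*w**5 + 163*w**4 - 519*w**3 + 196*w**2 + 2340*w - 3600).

281*log(w - 6)/6 - 807*log(w - 5)/196 - 139*log(w - 4)/3 + 217*log(w - 3)/60 + log(w + 2)/1470 + 1189/(14*w - 70) + C

Factor the denominator: (w - 6)*(w - 5)**2*(w - 4)*(w - 3)*(w + 2).
Partial-fraction decomposition: 1/(1470*(w + 2)) + 217/(60*(w - 3)) - 139/(3*(w - 4)) - 807/(196*(w - 5)) - 1189/(14*(w - 5)**2) + 281/(6*(w - 6)).
Integrate each term; A/(w−a) gives A·log|w−a|; A/(w−a)² gives −A/(w−a).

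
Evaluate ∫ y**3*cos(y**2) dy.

Let u = y², du = 2y dy; rewrite as (1/2)∫ u^1·cos(1u) du.
Now integrate by parts 1 time.

y**2*sin(y**2)/2 + cos(y**2)/2 + C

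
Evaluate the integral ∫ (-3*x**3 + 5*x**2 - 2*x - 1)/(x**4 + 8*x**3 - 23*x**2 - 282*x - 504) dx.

-37*log(x - 6)/90 - 131*log(x + 3)/36 + 93*log(x + 4)/10 - 33*log(x + 7)/4 + C

Factor the denominator: (x - 6)*(x + 3)*(x + 4)*(x + 7).
Partial-fraction decomposition: -33/(4*(x + 7)) + 93/(10*(x + 4)) - 131/(36*(x + 3)) - 37/(90*(x - 6)).
Integrate each term: A/(x−a) contributes A·log|x−a|.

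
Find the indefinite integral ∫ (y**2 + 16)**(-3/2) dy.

y/(16*sqrt(y**2 + 16)) + C

Substitute y = 4·tan(θ), so dy = 4·sec(θ)^2 dθ and the radical becomes sqrt(y**2 + 16) = 4·sec(θ) by the Pythagorean identity.
Integrate the resulting trig expression in θ, then back-substitute tan(θ) = y/4, sec(θ) = sqrt(y**2 + 16)/4 (absorbing any constant into C).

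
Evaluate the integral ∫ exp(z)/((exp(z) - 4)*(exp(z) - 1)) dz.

log(exp(z) - 4)/3 - log(exp(z) - 1)/3 + C

Let u = e^z, du = e^z dz.
The integral becomes ∫ du/((u-1)(u-4)); decompose into partial fractions.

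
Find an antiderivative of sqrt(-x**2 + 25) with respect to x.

Substitute x = 5·sin(θ), so dx = 5·cos(θ) dθ and the radical becomes sqrt(-x**2 + 25) = 5·cos(θ) by the Pythagorean identity.
Integrate the resulting trig expression in θ, then back-substitute θ = asin(x/5), sin(θ) = x/5, cos(θ) = sqrt(-x**2 + 25)/5 (absorbing any constant into C).

x*sqrt(-x**2 + 25)/2 + 25*asin(x/5)/2 + C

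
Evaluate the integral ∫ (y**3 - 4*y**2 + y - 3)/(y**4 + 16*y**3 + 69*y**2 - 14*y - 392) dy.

Factor the denominator: (y - 2)*(y + 4)*(y + 7)**2.
Partial-fraction decomposition: -40/(27*(y + 7)) - 61/(3*(y + 7)**2) + 5/(2*(y + 4)) - 1/(54*(y - 2)).
Integrate each term; A/(y−a) gives A·log|y−a|; A/(y−a)² gives −A/(y−a).

-log(y - 2)/54 + 5*log(y + 4)/2 - 40*log(y + 7)/27 + 61/(3*y + 21) + C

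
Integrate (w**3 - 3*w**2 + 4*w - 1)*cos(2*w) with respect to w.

Use integration by parts with u = w**3 - 3*w**2 + 4*w - 1, dv = cos(2*w) dw, so v = sin(2*w)/2.
Apply parts 3 times (tabular method): alternate signs, differentiate u down to 0, integrate dv up.

w**3*sin(2*w)/2 - 3*w**2*sin(2*w)/2 + 3*w**2*cos(2*w)/4 + 5*w*sin(2*w)/4 - 3*w*cos(2*w)/2 + sin(2*w)/4 + 5*cos(2*w)/8 + C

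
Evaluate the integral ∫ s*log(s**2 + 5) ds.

s**2*log(s**2 + 5)/2 - s**2/2 + 5*log(s**2 + 5)/2 + C

Let u = s**2 + 5, so du = (2*s) ds.
The integral becomes (1/2)·∫ log(u) du; integrate by parts with u′=log(u), dv′=du.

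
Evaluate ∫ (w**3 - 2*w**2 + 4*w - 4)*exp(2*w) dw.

Use integration by parts with u = w**3 - 2*w**2 + 4*w - 4, dv = exp(2*w) dw, so v = exp(2*w)/2.
Apply parts 3 times (tabular method): alternate signs, differentiate u down to 0, integrate dv up.

(4*w**3 - 14*w**2 + 30*w - 31)*exp(2*w)/8 + C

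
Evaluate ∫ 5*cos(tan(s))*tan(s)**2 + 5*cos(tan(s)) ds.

Let u = tan(s), so du = (tan(s)**2 + 1) ds.
Rewriting, the integral becomes 5·∫ cos(u) du = 5·sin(u).
Substituting back, u = tan(s).

5*sin(tan(s)) + C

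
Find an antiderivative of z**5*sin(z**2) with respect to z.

-z**4*cos(z**2)/2 + z**2*sin(z**2) + cos(z**2) + C

Let u = z², du = 2z dz; rewrite as (1/2)∫ u^2·sin(1u) du.
Now integrate by parts 2 times.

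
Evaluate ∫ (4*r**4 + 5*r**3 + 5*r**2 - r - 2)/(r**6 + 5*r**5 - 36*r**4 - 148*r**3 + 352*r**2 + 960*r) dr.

Factor the denominator: r*(r - 4)**2*(r + 2)*(r + 5)*(r + 6).
Partial-fraction decomposition: -134/(75*(r + 6)) + 2003/(1215*(r + 5)) - 11/(216*(r + 2)) + 37153/(194400*(r - 4)) + 709/(1080*(r - 4)**2) - 1/(480*r).
Integrate each term; A/(r−a) gives A·log|r−a|; A/(r−a)² gives −A/(r−a).

-log(r)/480 + 37153*log(r - 4)/194400 - 11*log(r + 2)/216 + 2003*log(r + 5)/1215 - 134*log(r + 6)/75 - 709/(1080*r - 4320) + C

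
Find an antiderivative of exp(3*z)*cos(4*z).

4*exp(3*z)*sin(4*z)/25 + 3*exp(3*z)*cos(4*z)/25 + C

Let I denote the integral. Integrate by parts with u = cos(4*z), dv = exp(3*z) dz, so v = exp(3*z)/3: I = exp(3*z)*cos(4*z)/3 + (4/3)·∫ exp(3*z)*sin(4*z) dz.
Apply parts again with u = sin(4*z), dv = exp(3*z) dz: ∫ exp(3*z)*sin(4*z) dz = exp(3*z)*sin(4*z)/3 − (4/3)·I. Substituting back brings back I: I = 4*exp(3*z)*sin(4*z)/9 + exp(3*z)*cos(4*z)/3 − (16/9)·I.
Solving for I: (1 + 16/9)·I equals the remaining terms, so I = (9/25)·(4*exp(3*z)*sin(4*z)/9 + exp(3*z)*cos(4*z)/3).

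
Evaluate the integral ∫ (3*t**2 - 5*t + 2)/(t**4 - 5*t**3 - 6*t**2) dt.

10*log(t)/9 + 20*log(t - 6)/63 - 10*log(t + 1)/7 + 1/(3*t) + C

Factor the denominator: t**2*(t - 6)*(t + 1).
Partial-fraction decomposition: -10/(7*(t + 1)) + 20/(63*(t - 6)) + 10/(9*t) - 1/(3*t**2).
Integrate each term; A/(t−a) gives A·log|t−a|; A/(t−a)² gives −A/(t−a).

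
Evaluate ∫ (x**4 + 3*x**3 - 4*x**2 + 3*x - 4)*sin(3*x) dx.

-x**4*cos(3*x)/3 + 4*x**3*sin(3*x)/9 - x**3*cos(3*x) + x**2*sin(3*x) + 16*x**2*cos(3*x)/9 - 32*x*sin(3*x)/27 - x*cos(3*x)/3 + sin(3*x)/9 + 76*cos(3*x)/81 + C

Use integration by parts with u = x**4 + 3*x**3 - 4*x**2 + 3*x - 4, dv = sin(3*x) dx, so v = -cos(3*x)/3.
Apply parts 4 times (tabular method): alternate signs, differentiate u down to 0, integrate dv up.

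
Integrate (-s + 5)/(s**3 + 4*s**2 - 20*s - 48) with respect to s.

Factor the denominator: (s - 4)*(s + 2)*(s + 6).
Partial-fraction decomposition: 11/(40*(s + 6)) - 7/(24*(s + 2)) + 1/(60*(s - 4)).
Integrate each term: A/(s−a) contributes A·log|s−a|.

log(s - 4)/60 - 7*log(s + 2)/24 + 11*log(s + 6)/40 + C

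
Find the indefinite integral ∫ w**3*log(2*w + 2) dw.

w**4*log(2*w + 2)/4 - w**4/16 + w**3/12 - w**2/8 + w/4 - log(w + 1)/4 + C

Use integration by parts with u = log(2*w + 2), dv = w**3 dw.
Then du = 2/(2*w + 2) dw and v = w**4/4.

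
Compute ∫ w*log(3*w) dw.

w**2*(log(w) + log(3))/2 - w**2/4 + C

Use integration by parts with u = log(3*w), dv = w dw.
Then du = 1/w dw and v = w**2/2.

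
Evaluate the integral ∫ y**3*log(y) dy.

y**4*log(y)/4 - y**4/16 + C

Use integration by parts with u = log(y), dv = y**3 dy.
Then du = 1/y dy and v = y**4/4.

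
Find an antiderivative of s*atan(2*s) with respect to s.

Use integration by parts with u = arctan(2*s), dv = s ds.
Then du = 2/(4*s**2 + 1) ds.

s**2*atan(2*s)/2 - s/4 + atan(2*s)/8 + C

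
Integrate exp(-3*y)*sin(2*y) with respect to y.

Let I denote the integral. Integrate by parts with u = sin(2*y), dv = exp(-3*y) dy, so v = -exp(-3*y)/3: I = -exp(-3*y)*sin(2*y)/3 + (2/3)·∫ exp(-3*y)*cos(2*y) dy.
Apply parts again with u = cos(2*y), dv = exp(-3*y) dy: ∫ exp(-3*y)*cos(2*y) dy = -exp(-3*y)*cos(2*y)/3 − (2/3)·I. Substituting back brings back I: I = -exp(-3*y)*sin(2*y)/3 - 2*exp(-3*y)*cos(2*y)/9 − (4/9)·I.
Solving for I: (1 + 4/9)·I equals the remaining terms, so I = (9/13)·(-exp(-3*y)*sin(2*y)/3 - 2*exp(-3*y)*cos(2*y)/9).

-3*exp(-3*y)*sin(2*y)/13 - 2*exp(-3*y)*cos(2*y)/13 + C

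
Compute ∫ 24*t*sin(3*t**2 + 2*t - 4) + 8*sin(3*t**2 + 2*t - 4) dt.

Let u = 3*t**2 + 2*t - 4, so du = (6*t + 2) dt.
Rewriting, the integral becomes 4·∫ sin(u) du = 4·-cos(u).
Substituting back, u = 3*t**2 + 2*t - 4.

-4*cos(3*t**2 + 2*t - 4) + C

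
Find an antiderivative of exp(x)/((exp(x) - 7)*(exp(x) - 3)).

log(exp(x) - 7)/4 - log(exp(x) - 3)/4 + C

Let u = e^x, du = e^x dx.
The integral becomes ∫ du/((u-3)(u-7)); decompose into partial fractions.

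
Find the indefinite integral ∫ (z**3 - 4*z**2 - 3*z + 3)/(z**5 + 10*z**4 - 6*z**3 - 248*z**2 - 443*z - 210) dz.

13*log(z - 5)/4752 - 13*log(z + 1)/300 + 339*log(z + 6)/275 - 515*log(z + 7)/432 + 1/(180*z + 180) + C

Factor the denominator: (z - 5)*(z + 1)**2*(z + 6)*(z + 7).
Partial-fraction decomposition: -515/(432*(z + 7)) + 339/(275*(z + 6)) - 13/(300*(z + 1)) - 1/(180*(z + 1)**2) + 13/(4752*(z - 5)).
Integrate each term; A/(z−a) gives A·log|z−a|; A/(z−a)² gives −A/(z−a).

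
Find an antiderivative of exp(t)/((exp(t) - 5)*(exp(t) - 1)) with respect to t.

Let u = e^t, du = e^t dt.
The integral becomes ∫ du/((u-1)(u-5)); decompose into partial fractions.

log(exp(t) - 5)/4 - log(exp(t) - 1)/4 + C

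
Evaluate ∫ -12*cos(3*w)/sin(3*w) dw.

Let u = sin(3*w), so du = (3*cos(3*w)) dw.
Rewriting, the integral becomes -4·∫ 1/u du = -4·log(u).
Substituting back, u = sin(3*w).

-4*log(sin(3*w)) + C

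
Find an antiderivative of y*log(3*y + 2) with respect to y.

Use integration by parts with u = log(3*y + 2), dv = y dy.
Then du = 3/(3*y + 2) dy and v = y**2/2.

y**2*log(3*y + 2)/2 - y**2/4 + y/3 - 2*log(3*y + 2)/9 + C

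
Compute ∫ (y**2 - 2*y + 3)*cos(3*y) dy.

y**2*sin(3*y)/3 - 2*y*sin(3*y)/3 + 2*y*cos(3*y)/9 + 25*sin(3*y)/27 - 2*cos(3*y)/9 + C

Use integration by parts with u = y**2 - 2*y + 3, dv = cos(3*y) dy, so v = sin(3*y)/3.
Apply parts 2 times (tabular method): alternate signs, differentiate u down to 0, integrate dv up.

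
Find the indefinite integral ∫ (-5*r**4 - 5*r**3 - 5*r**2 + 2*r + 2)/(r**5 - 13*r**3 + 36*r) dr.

log(r)/18 - 577*log(r - 3)/90 + 67*log(r - 2)/20 + 31*log(r + 2)/20 - 319*log(r + 3)/90 + C

Factor the denominator: r*(r - 3)*(r - 2)*(r + 2)*(r + 3).
Partial-fraction decomposition: -319/(90*(r + 3)) + 31/(20*(r + 2)) + 67/(20*(r - 2)) - 577/(90*(r - 3)) + 1/(18*r).
Integrate each term: A/(r−a) contributes A·log|r−a|.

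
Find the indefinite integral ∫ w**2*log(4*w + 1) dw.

Use integration by parts with u = log(4*w + 1), dv = w**2 dw.
Then du = 4/(4*w + 1) dw and v = w**3/3.

w**3*log(4*w + 1)/3 - w**3/9 + w**2/24 - w/48 + log(4*w + 1)/192 + C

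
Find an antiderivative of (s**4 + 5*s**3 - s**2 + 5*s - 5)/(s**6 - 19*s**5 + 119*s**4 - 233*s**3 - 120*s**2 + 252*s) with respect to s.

Factor the denominator: s*(s - 7)*(s - 6)**2*(s - 1)*(s + 1).
Partial-fraction decomposition: 15/(784*(s + 1)) - 1/(60*(s - 1)) - 107393/(8820*(s - 6)) - 473/(42*(s - 6)**2) + 4097/(336*(s - 7)) - 5/(252*s).
Integrate each term; A/(s−a) gives A·log|s−a|; A/(s−a)² gives −A/(s−a).

-5*log(s)/252 + 4097*log(s - 7)/336 - 107393*log(s - 6)/8820 - log(s - 1)/60 + 15*log(s + 1)/784 + 473/(42*s - 252) + C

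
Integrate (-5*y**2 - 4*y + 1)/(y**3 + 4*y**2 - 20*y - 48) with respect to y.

-19*log(y - 4)/12 + 11*log(y + 2)/24 - 31*log(y + 6)/8 + C

Factor the denominator: (y - 4)*(y + 2)*(y + 6).
Partial-fraction decomposition: -31/(8*(y + 6)) + 11/(24*(y + 2)) - 19/(12*(y - 4)).
Integrate each term: A/(y−a) contributes A·log|y−a|.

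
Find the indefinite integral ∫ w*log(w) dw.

Use integration by parts with u = log(w), dv = w dw.
Then du = 1/w dw and v = w**2/2.

w**2*log(w)/2 - w**2/4 + C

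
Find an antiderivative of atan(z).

Use integration by parts with u = arctan(z), dv = dz.
Then du = 1/(z**2 + 1) dz.

z*atan(z) - log(z**2 + 1)/2 + C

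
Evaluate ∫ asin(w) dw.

Use integration by parts with u = arcsin(w), dv = dw.
Then du = 1/sqrt(-w**2 + 1) dw.

w*asin(w) + sqrt(-w**2 + 1) + C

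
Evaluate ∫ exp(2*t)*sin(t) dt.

2*exp(2*t)*sin(t)/5 - exp(2*t)*cos(t)/5 + C

Let I denote the integral. Integrate by parts with u = sin(t), dv = exp(2*t) dt, so v = exp(2*t)/2: I = exp(2*t)*sin(t)/2 − (1/2)·∫ exp(2*t)*cos(t) dt.
Apply parts again with u = cos(t), dv = exp(2*t) dt: ∫ exp(2*t)*cos(t) dt = exp(2*t)*cos(t)/2 + (1/2)·I. Substituting back brings back I: I = exp(2*t)*sin(t)/2 - exp(2*t)*cos(t)/4 − (1/4)·I.
Solving for I: (1 + 1/4)·I equals the remaining terms, so I = (4/5)·(exp(2*t)*sin(t)/2 - exp(2*t)*cos(t)/4).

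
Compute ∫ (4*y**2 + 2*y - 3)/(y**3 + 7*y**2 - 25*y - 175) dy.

107*log(y - 5)/120 - 87*log(y + 5)/20 + 179*log(y + 7)/24 + C

Factor the denominator: (y - 5)*(y + 5)*(y + 7).
Partial-fraction decomposition: 179/(24*(y + 7)) - 87/(20*(y + 5)) + 107/(120*(y - 5)).
Integrate each term: A/(y−a) contributes A·log|y−a|.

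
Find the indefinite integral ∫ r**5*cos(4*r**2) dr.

Let u = r², du = 2r dr; rewrite as (1/2)∫ u^2·cos(4u) du.
Now integrate by parts 2 times.

r**4*sin(4*r**2)/8 + r**2*cos(4*r**2)/16 - sin(4*r**2)/64 + C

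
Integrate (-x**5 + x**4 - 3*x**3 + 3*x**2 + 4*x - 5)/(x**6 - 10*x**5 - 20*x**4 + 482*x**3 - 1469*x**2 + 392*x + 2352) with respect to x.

Factor the denominator: (x - 7)*(x - 4)**2*(x - 3)*(x + 1)*(x + 7).
Partial-fraction decomposition: -20351/(101640*(x + 7)) - 1/(4800*(x + 1)) + 209/(160*(x - 3)) + 45742/(27225*(x - 4)) + 901/(165*(x - 4)**2) - 15265/(4032*(x - 7)).
Integrate each term; A/(x−a) gives A·log|x−a|; A/(x−a)² gives −A/(x−a).

-15265*log(x - 7)/4032 + 45742*log(x - 4)/27225 + 209*log(x - 3)/160 - log(x + 1)/4800 - 20351*log(x + 7)/101640 - 901/(165*x - 660) + C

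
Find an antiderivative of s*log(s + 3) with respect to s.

s**2*log(s + 3)/2 - s**2/4 + 3*s/2 - 9*log(s + 3)/2 + C

Use integration by parts with u = log(s + 3), dv = s ds.
Then du = 1/(s + 3) ds and v = s**2/2.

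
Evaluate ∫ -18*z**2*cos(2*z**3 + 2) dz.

-3*sin(2*z**3 + 2) + C

Let u = 2*z**3 + 2, so du = (6*z**2) dz.
Rewriting, the integral becomes -3·∫ cos(u) du = -3·sin(u).
Substituting back, u = 2*z**3 + 2.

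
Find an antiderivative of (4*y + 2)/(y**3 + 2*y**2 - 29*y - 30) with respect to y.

Factor the denominator: (y - 5)*(y + 1)*(y + 6).
Partial-fraction decomposition: -2/(5*(y + 6)) + 1/(15*(y + 1)) + 1/(3*(y - 5)).
Integrate each term: A/(y−a) contributes A·log|y−a|.

log(y - 5)/3 + log(y + 1)/15 - 2*log(y + 6)/5 + C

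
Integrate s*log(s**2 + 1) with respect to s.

s**2*log(s**2 + 1)/2 - s**2/2 + log(s**2 + 1)/2 + C

Let u = s**2 + 1, so du = (2*s) ds.
The integral becomes (1/2)·∫ log(u) du; integrate by parts with u′=log(u), dv′=du.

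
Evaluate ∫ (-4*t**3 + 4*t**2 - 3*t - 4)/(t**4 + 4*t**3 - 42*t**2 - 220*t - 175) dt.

-1201*log(t - 7)/1152 - 7*log(t + 1)/128 - 209*log(t + 5)/72 - 611/(48*t + 240) + C

Factor the denominator: (t - 7)*(t + 1)*(t + 5)**2.
Partial-fraction decomposition: -209/(72*(t + 5)) + 611/(48*(t + 5)**2) - 7/(128*(t + 1)) - 1201/(1152*(t - 7)).
Integrate each term; A/(t−a) gives A·log|t−a|; A/(t−a)² gives −A/(t−a).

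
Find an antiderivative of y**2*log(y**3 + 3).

y**3*log(y**3 + 3)/3 - y**3/3 + log(y**3 + 3) + C

Let u = y**3 + 3, so du = (3*y**2) dy.
The integral becomes (1/3)·∫ log(u) du; integrate by parts with u′=log(u), dv′=du.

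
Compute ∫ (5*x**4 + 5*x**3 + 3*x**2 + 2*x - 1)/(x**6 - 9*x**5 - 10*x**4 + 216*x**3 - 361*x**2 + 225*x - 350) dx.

347*log(x - 7)/150 - 639*log(x - 5)/260 + 9*log(x - 2)/35 - 641*log(x + 5)/5460 + 3*log(x**2 + 1)/1300 - 2*atan(x)/325 + C

Factor the denominator: (x - 7)*(x - 5)*(x - 2)*(x + 5)*(x**2 + 1).
Partial-fraction decomposition: (3*x - 4)/(650*(x**2 + 1)) - 641/(5460*(x + 5)) + 9/(35*(x - 2)) - 639/(260*(x - 5)) + 347/(150*(x - 7)).
Integrate each term; A/(x−a) gives A·log|x−a|; the (Bx+D)/(x²+p²) term gives a log and an atan.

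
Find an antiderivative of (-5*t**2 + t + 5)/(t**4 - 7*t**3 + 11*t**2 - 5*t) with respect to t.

-log(t) - 23*log(t - 5)/16 + 39*log(t - 1)/16 + 1/(4*t - 4) + C

Factor the denominator: t*(t - 5)*(t - 1)**2.
Partial-fraction decomposition: 39/(16*(t - 1)) - 1/(4*(t - 1)**2) - 23/(16*(t - 5)) - 1/t.
Integrate each term; A/(t−a) gives A·log|t−a|; A/(t−a)² gives −A/(t−a).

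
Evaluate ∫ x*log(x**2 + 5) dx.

Let u = x**2 + 5, so du = (2*x) dx.
The integral becomes (1/2)·∫ log(u) du; integrate by parts with u′=log(u), dv′=du.

x**2*log(x**2 + 5)/2 - x**2/2 + 5*log(x**2 + 5)/2 + C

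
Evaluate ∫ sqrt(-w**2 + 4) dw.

Substitute w = 2·sin(θ), so dw = 2·cos(θ) dθ and the radical becomes sqrt(-w**2 + 4) = 2·cos(θ) by the Pythagorean identity.
Integrate the resulting trig expression in θ, then back-substitute θ = asin(w/2), sin(θ) = w/2, cos(θ) = sqrt(-w**2 + 4)/2 (absorbing any constant into C).

w*sqrt(-w**2 + 4)/2 + 2*asin(w/2) + C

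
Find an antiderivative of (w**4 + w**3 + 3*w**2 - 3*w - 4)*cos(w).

Use integration by parts with u = w**4 + w**3 + 3*w**2 - 3*w - 4, dv = cos(w) dw, so v = sin(w).
Apply parts 4 times (tabular method): alternate signs, differentiate u down to 0, integrate dv up.

w**4*sin(w) + w**3*sin(w) + 4*w**3*cos(w) - 9*w**2*sin(w) + 3*w**2*cos(w) - 9*w*sin(w) - 18*w*cos(w) + 14*sin(w) - 9*cos(w) + C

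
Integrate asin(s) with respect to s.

s*asin(s) + sqrt(-s**2 + 1) + C

Use integration by parts with u = arcsin(s), dv = ds.
Then du = 1/sqrt(-s**2 + 1) ds.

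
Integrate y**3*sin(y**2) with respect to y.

Let u = y², du = 2y dy; rewrite as (1/2)∫ u^1·sin(1u) du.
Now integrate by parts 1 time.

-y**2*cos(y**2)/2 + sin(y**2)/2 + C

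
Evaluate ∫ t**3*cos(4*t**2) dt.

Let u = t², du = 2t dt; rewrite as (1/2)∫ u^1·cos(4u) du.
Now integrate by parts 1 time.

t**2*sin(4*t**2)/8 + cos(4*t**2)/32 + C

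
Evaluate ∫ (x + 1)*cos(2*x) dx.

Use integration by parts with u = x + 1, dv = cos(2*x) dx, so v = sin(2*x)/2.
Apply parts 1 times (tabular method): alternate signs, differentiate u down to 0, integrate dv up.

x*sin(2*x)/2 + sin(2*x)/2 + cos(2*x)/4 + C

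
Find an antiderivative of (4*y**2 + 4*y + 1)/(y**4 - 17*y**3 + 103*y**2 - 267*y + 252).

Factor the denominator: (y - 7)*(y - 4)*(y - 3)**2.
Partial-fraction decomposition: 357/(16*(y - 3)) + 49/(4*(y - 3)**2) - 27/(y - 4) + 75/(16*(y - 7)).
Integrate each term; A/(y−a) gives A·log|y−a|; A/(y−a)² gives −A/(y−a).

75*log(y - 7)/16 - 27*log(y - 4) + 357*log(y - 3)/16 - 49/(4*y - 12) + C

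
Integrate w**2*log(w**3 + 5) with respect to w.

Let u = w**3 + 5, so du = (3*w**2) dw.
The integral becomes (1/3)·∫ log(u) du; integrate by parts with u′=log(u), dv′=du.

w**3*log(w**3 + 5)/3 - w**3/3 + 5*log(w**3 + 5)/3 + C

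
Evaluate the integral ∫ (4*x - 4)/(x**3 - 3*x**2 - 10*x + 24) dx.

Factor the denominator: (x - 4)*(x - 2)*(x + 3).
Partial-fraction decomposition: -16/(35*(x + 3)) - 2/(5*(x - 2)) + 6/(7*(x - 4)).
Integrate each term: A/(x−a) contributes A·log|x−a|.

6*log(x - 4)/7 - 2*log(x - 2)/5 - 16*log(x + 3)/35 + C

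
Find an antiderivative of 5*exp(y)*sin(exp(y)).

-5*cos(exp(y)) + C

Let u = exp(y), so du = (exp(y)) dy.
Rewriting, the integral becomes 5·∫ sin(u) du = 5·-cos(u).
Substituting back, u = exp(y).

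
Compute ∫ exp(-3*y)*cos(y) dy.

Let I denote the integral. Integrate by parts with u = cos(y), dv = exp(-3*y) dy, so v = -exp(-3*y)/3: I = -exp(-3*y)*cos(y)/3 − (1/3)·∫ exp(-3*y)*sin(y) dy.
Apply parts again with u = sin(y), dv = exp(-3*y) dy: ∫ exp(-3*y)*sin(y) dy = -exp(-3*y)*sin(y)/3 + (1/3)·I. Substituting back brings back I: I = exp(-3*y)*sin(y)/9 - exp(-3*y)*cos(y)/3 − (1/9)·I.
Solving for I: (1 + 1/9)·I equals the remaining terms, so I = (9/10)·(exp(-3*y)*sin(y)/9 - exp(-3*y)*cos(y)/3).

exp(-3*y)*sin(y)/10 - 3*exp(-3*y)*cos(y)/10 + C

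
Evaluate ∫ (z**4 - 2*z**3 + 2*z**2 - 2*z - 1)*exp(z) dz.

(z**4 - 6*z**3 + 20*z**2 - 42*z + 41)*exp(z) + C

Use integration by parts with u = z**4 - 2*z**3 + 2*z**2 - 2*z - 1, dv = exp(z) dz, so v = exp(z).
Apply parts 4 times (tabular method): alternate signs, differentiate u down to 0, integrate dv up.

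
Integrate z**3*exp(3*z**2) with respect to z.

(3*z**2 - 1)*exp(3*z**2)/18 + C

Let u = z², du = 2z dz; rewrite as (1/2)∫ u^1·exp(3u) du.
Now integrate by parts 1 time.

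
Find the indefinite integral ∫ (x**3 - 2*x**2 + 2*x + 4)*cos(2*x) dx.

x**3*sin(2*x)/2 - x**2*sin(2*x) + 3*x**2*cos(2*x)/4 + x*sin(2*x)/4 - x*cos(2*x) + 5*sin(2*x)/2 + cos(2*x)/8 + C

Use integration by parts with u = x**3 - 2*x**2 + 2*x + 4, dv = cos(2*x) dx, so v = sin(2*x)/2.
Apply parts 3 times (tabular method): alternate signs, differentiate u down to 0, integrate dv up.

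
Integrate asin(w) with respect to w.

Use integration by parts with u = arcsin(w), dv = dw.
Then du = 1/sqrt(-w**2 + 1) dw.

w*asin(w) + sqrt(-w**2 + 1) + C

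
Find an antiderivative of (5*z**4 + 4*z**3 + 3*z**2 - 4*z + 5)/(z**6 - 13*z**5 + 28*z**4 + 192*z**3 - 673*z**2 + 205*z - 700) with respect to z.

13501*log(z - 7)/2200 - 664969*log(z - 5)/109512 - 1093*log(z + 4)/15147 + 2141*log(z**2 + 1)/574600 - 3413*atan(z)/287300 + 3685/(468*z - 2340) + C

Factor the denominator: (z - 7)*(z - 5)**2*(z + 4)*(z**2 + 1).
Partial-fraction decomposition: (2141*z - 3413)/(287300*(z**2 + 1)) - 1093/(15147*(z + 4)) - 664969/(109512*(z - 5)) - 3685/(468*(z - 5)**2) + 13501/(2200*(z - 7)).
Integrate each term; A/(z−a) gives A·log|z−a|; the (Bz+D)/(z²+p²) term gives a log and an atan.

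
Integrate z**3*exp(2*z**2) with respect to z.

(2*z**2 - 1)*exp(2*z**2)/8 + C

Let u = z², du = 2z dz; rewrite as (1/2)∫ u^1·exp(2u) du.
Now integrate by parts 1 time.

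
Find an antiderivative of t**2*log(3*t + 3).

t**3*log(3*t + 3)/3 - t**3/9 + t**2/6 - t/3 + log(t + 1)/3 + C

Use integration by parts with u = log(3*t + 3), dv = t**2 dt.
Then du = 3/(3*t + 3) dt and v = t**3/3.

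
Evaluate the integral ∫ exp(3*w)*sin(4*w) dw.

Let I denote the integral. Integrate by parts with u = sin(4*w), dv = exp(3*w) dw, so v = exp(3*w)/3: I = exp(3*w)*sin(4*w)/3 − (4/3)·∫ exp(3*w)*cos(4*w) dw.
Apply parts again with u = cos(4*w), dv = exp(3*w) dw: ∫ exp(3*w)*cos(4*w) dw = exp(3*w)*cos(4*w)/3 + (4/3)·I. Substituting back brings back I: I = exp(3*w)*sin(4*w)/3 - 4*exp(3*w)*cos(4*w)/9 − (16/9)·I.
Solving for I: (1 + 16/9)·I equals the remaining terms, so I = (9/25)·(exp(3*w)*sin(4*w)/3 - 4*exp(3*w)*cos(4*w)/9).

3*exp(3*w)*sin(4*w)/25 - 4*exp(3*w)*cos(4*w)/25 + C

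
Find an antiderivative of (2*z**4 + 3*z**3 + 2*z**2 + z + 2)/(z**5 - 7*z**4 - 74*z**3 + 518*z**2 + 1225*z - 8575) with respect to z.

Factor the denominator: (z - 7)**2*(z - 5)*(z + 5)*(z + 7).
Partial-fraction decomposition: 1933/(2352*(z + 7)) - 461/(1440*(z + 5)) + 841/(240*(z - 5)) - 28307/(14112*(z - 7)) + 2969/(168*(z - 7)**2).
Integrate each term; A/(z−a) gives A·log|z−a|; A/(z−a)² gives −A/(z−a).

-28307*log(z - 7)/14112 + 841*log(z - 5)/240 - 461*log(z + 5)/1440 + 1933*log(z + 7)/2352 - 2969/(168*z - 1176) + C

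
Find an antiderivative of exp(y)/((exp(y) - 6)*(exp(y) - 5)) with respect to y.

Let u = e^y, du = e^y dy.
The integral becomes ∫ du/((u-5)(u-6)); decompose into partial fractions.

log(exp(y) - 6) - log(exp(y) - 5) + C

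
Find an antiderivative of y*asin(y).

Use integration by parts with u = arcsin(y), dv = y dy.
Then du = 1/sqrt(-y**2 + 1) dy.

y**2*asin(y)/2 + y*sqrt(-y**2 + 1)/4 - asin(y)/4 + C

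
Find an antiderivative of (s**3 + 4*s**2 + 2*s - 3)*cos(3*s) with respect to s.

s**3*sin(3*s)/3 + 4*s**2*sin(3*s)/3 + s**2*cos(3*s)/3 + 4*s*sin(3*s)/9 + 8*s*cos(3*s)/9 - 35*sin(3*s)/27 + 4*cos(3*s)/27 + C

Use integration by parts with u = s**3 + 4*s**2 + 2*s - 3, dv = cos(3*s) ds, so v = sin(3*s)/3.
Apply parts 3 times (tabular method): alternate signs, differentiate u down to 0, integrate dv up.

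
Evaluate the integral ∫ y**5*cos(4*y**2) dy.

y**4*sin(4*y**2)/8 + y**2*cos(4*y**2)/16 - sin(4*y**2)/64 + C

Let u = y², du = 2y dy; rewrite as (1/2)∫ u^2·cos(4u) du.
Now integrate by parts 2 times.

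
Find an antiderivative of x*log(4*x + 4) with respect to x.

x**2*log(4*x + 4)/2 - x**2/4 + x/2 - log(x + 1)/2 + C

Use integration by parts with u = log(4*x + 4), dv = x dx.
Then du = 4/(4*x + 4) dx and v = x**2/2.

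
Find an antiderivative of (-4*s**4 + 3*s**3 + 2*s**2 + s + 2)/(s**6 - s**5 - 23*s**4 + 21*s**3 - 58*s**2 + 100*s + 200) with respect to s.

Factor the denominator: (s - 5)*(s - 2)*(s + 1)*(s + 5)*(s**2 + 4).
Partial-fraction decomposition: (s - 116)/(290*(s**2 + 4)) + 101/(290*(s + 5)) - 1/(90*(s + 1)) + 1/(18*(s - 2)) - 517/(1305*(s - 5)).
Integrate each term; A/(s−a) gives A·log|s−a|; the (Bs+D)/(s²+p²) term gives a log and an atan.

-517*log(s - 5)/1305 + log(s - 2)/18 - log(s + 1)/90 + 101*log(s + 5)/290 + log(s**2 + 4)/580 - atan(s/2)/5 + C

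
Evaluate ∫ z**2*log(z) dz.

Use integration by parts with u = log(z), dv = z**2 dz.
Then du = 1/z dz and v = z**3/3.

z**3*log(z)/3 - z**3/9 + C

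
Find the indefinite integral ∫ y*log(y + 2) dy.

y**2*log(y + 2)/2 - y**2/4 + y - 2*log(y + 2) + C

Use integration by parts with u = log(y + 2), dv = y dy.
Then du = 1/(y + 2) dy and v = y**2/2.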